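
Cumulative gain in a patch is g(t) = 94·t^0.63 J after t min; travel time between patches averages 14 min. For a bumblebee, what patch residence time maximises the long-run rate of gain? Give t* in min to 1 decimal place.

Optimal t* satisfies g'(t*) = g(t*)/(T + t*).
g'(t) = 0.63·94·t^-0.37. Setting 0.63·94·t^-0.37 = 94·t^0.63/(14+t) gives 0.63(14+t) = t, so 0.37·t = 0.63×14.
t* = 0.63×14/0.37 = 23.84 min.

23.8 min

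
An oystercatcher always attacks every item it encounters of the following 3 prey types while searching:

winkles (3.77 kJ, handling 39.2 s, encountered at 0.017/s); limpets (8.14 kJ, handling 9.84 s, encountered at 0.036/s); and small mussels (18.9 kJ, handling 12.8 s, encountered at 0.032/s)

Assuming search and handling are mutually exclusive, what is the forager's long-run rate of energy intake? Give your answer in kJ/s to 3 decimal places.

0.396 kJ/s

R = (0.017×3.77 + 0.036×8.14 + 0.032×18.9) / (1 + 0.017×39.2 + 0.036×9.84 + 0.032×12.8) = 0.9619/2.43 = 0.3958 kJ/s.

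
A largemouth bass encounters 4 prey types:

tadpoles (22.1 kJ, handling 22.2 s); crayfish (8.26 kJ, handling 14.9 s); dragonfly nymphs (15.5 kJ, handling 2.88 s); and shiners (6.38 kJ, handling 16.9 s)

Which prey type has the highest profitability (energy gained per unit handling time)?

dragonfly nymphs

In descending order of E/h:
dragonfly nymphs: 15.5/2.88 = 5.38 kJ/s
tadpoles: 22.1/22.2 = 0.995 kJ/s
crayfish: 8.26/14.9 = 0.554 kJ/s
shiners: 6.38/16.9 = 0.378 kJ/s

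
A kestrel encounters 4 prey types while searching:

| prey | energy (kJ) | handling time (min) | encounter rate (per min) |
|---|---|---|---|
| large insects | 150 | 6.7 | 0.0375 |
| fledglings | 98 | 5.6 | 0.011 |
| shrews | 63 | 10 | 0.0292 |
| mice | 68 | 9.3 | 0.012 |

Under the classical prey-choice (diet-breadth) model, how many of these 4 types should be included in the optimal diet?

4

Profitabilities (E/h, kJ/min): large insects 22.4, fledglings 17.5, mice 7.31, shrews 6.3. Add prey in this order while the next type's profitability exceeds the intake rate on those already taken.
Rate on top 1: 4.496. fledglings: 17.5 > 4.496 → include.
Rate on top 2: 5.106. mice: 7.31 > 5.106 → include.
Rate on top 3: 5.279. shrews: 6.3 > 5.279 → include.
Optimal diet: large insects, fledglings, mice, shrews — 4 of 4 types.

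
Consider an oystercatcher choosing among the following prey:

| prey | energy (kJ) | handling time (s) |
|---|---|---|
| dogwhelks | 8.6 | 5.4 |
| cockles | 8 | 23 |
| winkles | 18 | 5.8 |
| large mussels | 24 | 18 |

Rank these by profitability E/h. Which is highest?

winkles

In descending order of E/h:
winkles: 18/5.8 = 3.1 kJ/s
dogwhelks: 8.6/5.4 = 1.59 kJ/s
large mussels: 24/18 = 1.33 kJ/s
cockles: 8/23 = 0.348 kJ/s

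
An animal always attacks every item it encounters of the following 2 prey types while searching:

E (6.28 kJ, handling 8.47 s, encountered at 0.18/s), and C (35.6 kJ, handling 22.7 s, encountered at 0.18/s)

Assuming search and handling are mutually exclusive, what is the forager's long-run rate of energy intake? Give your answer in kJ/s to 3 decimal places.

1.140 kJ/s

R = (0.18×6.28 + 0.18×35.6) / (1 + 0.18×8.47 + 0.18×22.7) = 7.538/6.611 = 1.14 kJ/s.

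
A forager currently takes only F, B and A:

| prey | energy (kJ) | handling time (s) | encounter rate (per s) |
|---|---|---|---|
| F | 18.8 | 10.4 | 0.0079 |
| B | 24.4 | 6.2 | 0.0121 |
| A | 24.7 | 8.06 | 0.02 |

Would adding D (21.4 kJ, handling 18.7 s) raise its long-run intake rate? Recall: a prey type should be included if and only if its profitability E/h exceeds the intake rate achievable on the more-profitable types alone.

Current rate: (0.0079×18.8 + 0.0121×24.4 + 0.02×24.7)/(1 + 0.0079×10.4 + 0.0121×6.2 + 0.02×8.06) = 0.7113 kJ/s.
Profitability of D: 21.4/18.7 = 1.144 kJ/s.
1.144 > 0.7113, so adding D raises the average — include it.

Yes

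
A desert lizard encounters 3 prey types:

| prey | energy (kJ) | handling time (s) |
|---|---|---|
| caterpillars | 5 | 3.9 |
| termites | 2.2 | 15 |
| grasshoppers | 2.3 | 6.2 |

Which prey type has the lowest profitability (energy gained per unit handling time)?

Profitability E/h (kJ/s): caterpillars = 5/3.9 = 1.28, termites = 2.2/15 = 0.147, grasshoppers = 2.3/6.2 = 0.371.
Ranked: caterpillars > grasshoppers > termites.

termites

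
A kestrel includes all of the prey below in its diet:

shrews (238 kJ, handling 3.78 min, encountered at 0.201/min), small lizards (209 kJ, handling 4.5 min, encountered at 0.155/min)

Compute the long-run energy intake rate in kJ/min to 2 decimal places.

R = (0.201×238 + 0.155×209) / (1 + 0.201×3.78 + 0.155×4.5) = 80.23/2.457 = 32.65 kJ/min.

32.65 kJ/min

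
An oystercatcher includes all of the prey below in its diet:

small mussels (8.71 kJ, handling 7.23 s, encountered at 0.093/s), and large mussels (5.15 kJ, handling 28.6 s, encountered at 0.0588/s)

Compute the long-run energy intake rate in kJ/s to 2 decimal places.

0.33 kJ/s

R = Σλ_iE_i / (1 + Σλ_ih_i)
Numerator: 0.093×8.71 + 0.0588×5.15 = 1.113
Denominator: 1 + 0.093×7.23 + 0.0588×28.6 = 3.354
R = 1.113/3.354 = 0.3318 kJ/s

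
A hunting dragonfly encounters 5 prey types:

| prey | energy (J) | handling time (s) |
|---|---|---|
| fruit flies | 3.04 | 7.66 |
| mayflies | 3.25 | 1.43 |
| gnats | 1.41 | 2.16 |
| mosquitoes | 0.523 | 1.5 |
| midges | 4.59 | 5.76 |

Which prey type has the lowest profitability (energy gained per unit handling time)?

In descending order of E/h:
mayflies: 3.25/1.43 = 2.27 J/s
midges: 4.59/5.76 = 0.797 J/s
gnats: 1.41/2.16 = 0.653 J/s
fruit flies: 3.04/7.66 = 0.397 J/s
mosquitoes: 0.523/1.5 = 0.349 J/s

mosquitoes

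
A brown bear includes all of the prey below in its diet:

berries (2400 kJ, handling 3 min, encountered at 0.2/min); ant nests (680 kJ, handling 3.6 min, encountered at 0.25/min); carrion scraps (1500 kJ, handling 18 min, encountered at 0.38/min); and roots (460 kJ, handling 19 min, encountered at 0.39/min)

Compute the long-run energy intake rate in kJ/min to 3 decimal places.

83.546 kJ/min

R = Σλ_iE_i / (1 + Σλ_ih_i)
Numerator: 0.2×2400 + 0.25×680 + 0.38×1500 + 0.39×460 = 1399
Denominator: 1 + 0.2×3 + 0.25×3.6 + 0.38×18 + 0.39×19 = 16.75
R = 1399/16.75 = 83.55 kJ/min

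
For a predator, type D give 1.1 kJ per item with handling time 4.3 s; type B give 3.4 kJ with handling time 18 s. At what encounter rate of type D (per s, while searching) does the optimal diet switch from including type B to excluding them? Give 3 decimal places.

Drop type B once their profitability E₂/h₂ falls below the rate achievable on type D alone: E₂/h₂ = λE₁/(1 + λh₁).
Solve for λ: λE₁h₂ = E₂(1 + λh₁) → λ(E₁h₂ − E₂h₁) = E₂ → λ = E₂/(E₁h₂ − E₂h₁).
λ = 3.4/(1.1×18 − 3.4×4.3) = 3.4/5.18 = 0.6564 per s.

0.656 per s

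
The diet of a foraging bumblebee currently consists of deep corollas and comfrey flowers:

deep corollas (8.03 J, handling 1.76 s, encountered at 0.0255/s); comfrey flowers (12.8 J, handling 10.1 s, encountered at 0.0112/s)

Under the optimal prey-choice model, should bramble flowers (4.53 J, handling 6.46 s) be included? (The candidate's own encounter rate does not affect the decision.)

Yes

Intake rate on the current diet: R = (0.0255×8.03 + 0.0112×12.8) / (1 + 0.0255×1.76 + 0.0112×10.1) = 0.3481/1.158 = 0.3006 J/s.
Profitability of bramble flowers: 4.53/6.46 = 0.7012 J/s.
Since 0.7012 > R, including bramble flowers increases the long-run rate.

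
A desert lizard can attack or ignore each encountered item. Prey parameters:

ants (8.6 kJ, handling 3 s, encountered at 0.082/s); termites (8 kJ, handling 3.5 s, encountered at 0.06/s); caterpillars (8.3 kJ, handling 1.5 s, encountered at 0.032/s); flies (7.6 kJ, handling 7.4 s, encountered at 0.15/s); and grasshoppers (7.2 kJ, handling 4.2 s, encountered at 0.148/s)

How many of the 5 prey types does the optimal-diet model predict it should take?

Rank by E/h (kJ/s): caterpillars 5.53, ants 2.87, termites 2.29, grasshoppers 1.71, flies 1.03. Include each in turn until the next type's E/h falls below the running intake rate.
Rate on top 1: 0.2534. ants: 2.87 > 0.2534 → include.
Rate on top 2: 0.7502. termites: 2.29 > 0.7502 → include.
Rate on top 3: 0.9646. grasshoppers: 1.71 > 0.9646 → include.
Rate on top 4: 1.184. flies: 1.03 < 1.184 → exclude; stop.
Optimal diet: caterpillars, ants, termites, grasshoppers — 4 of 5 types.

4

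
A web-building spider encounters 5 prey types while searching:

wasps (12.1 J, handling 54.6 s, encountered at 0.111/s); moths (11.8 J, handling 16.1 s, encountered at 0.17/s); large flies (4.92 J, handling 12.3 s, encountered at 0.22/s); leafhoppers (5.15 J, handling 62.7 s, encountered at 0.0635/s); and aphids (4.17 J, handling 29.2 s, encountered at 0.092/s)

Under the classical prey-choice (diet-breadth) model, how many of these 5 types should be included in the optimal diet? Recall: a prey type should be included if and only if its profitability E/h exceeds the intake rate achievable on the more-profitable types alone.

1

E/h in descending order: moths 0.733, large flies 0.4, wasps 0.222, aphids 0.143, leafhoppers 0.0821 J/s. The optimal diet is the largest prefix of this list for which every included type satisfies E_i/h_i > R on the types above it.
Rate on top 1: 0.5368. large flies: 0.4 < 0.5368 → exclude; stop.
Optimal diet: moths — 1 of 5 types.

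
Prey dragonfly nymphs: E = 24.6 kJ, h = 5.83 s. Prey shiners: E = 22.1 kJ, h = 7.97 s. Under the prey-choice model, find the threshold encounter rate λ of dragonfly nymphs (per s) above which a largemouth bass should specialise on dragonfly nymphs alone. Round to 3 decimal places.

0.329 per s

At the threshold, the rate on dragonfly nymphs alone equals the profitability of shiners: λ·24.6/(1 + λ·5.83) = 22.1/7.97 = 2.773.
Rearranging, λ(24.6 − 2.773×5.83) = 2.773, so λ = 2.773/8.434 = 0.3288 per s.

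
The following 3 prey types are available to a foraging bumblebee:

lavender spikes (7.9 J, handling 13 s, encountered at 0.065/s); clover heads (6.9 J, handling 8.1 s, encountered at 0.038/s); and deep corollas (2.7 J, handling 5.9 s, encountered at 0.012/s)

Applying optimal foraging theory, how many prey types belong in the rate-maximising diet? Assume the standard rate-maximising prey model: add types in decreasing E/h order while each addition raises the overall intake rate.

3

E/h in descending order: clover heads 0.852, lavender spikes 0.608, deep corollas 0.458 J/s. The optimal diet is the largest prefix of this list for which every included type satisfies E_i/h_i > R on the types above it.
Rate on top 1: 0.2005. lavender spikes: 0.608 > 0.2005 → include.
Rate on top 2: 0.3603. deep corollas: 0.458 > 0.3603 → include.
Optimal diet: clover heads, lavender spikes, deep corollas — 3 of 3 types.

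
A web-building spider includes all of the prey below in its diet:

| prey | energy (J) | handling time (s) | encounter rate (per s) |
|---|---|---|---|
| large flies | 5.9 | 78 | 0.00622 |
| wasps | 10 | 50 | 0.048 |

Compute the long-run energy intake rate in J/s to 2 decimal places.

Energy encountered per unit search time: 0.00622×5.9 + 0.048×10 = 0.5167 J/s.
Handling time per unit search time: 0.00622×78 + 0.048×50 = 2.885.
Rate = 0.5167/(1 + 2.885) = 0.133 J/s.

0.13 J/s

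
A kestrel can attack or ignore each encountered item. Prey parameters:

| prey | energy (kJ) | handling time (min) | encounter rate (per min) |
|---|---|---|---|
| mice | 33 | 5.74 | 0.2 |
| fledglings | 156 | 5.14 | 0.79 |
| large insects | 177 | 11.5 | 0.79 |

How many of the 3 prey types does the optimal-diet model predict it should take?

Rank by E/h (kJ/min): fledglings 30.4, large insects 15.4, mice 5.75. Include each in turn until the next type's E/h falls below the running intake rate.
Rate on top 1: 24.35. large insects: 15.4 < 24.35 → exclude; stop.
Optimal diet: fledglings — 1 of 3 types.

1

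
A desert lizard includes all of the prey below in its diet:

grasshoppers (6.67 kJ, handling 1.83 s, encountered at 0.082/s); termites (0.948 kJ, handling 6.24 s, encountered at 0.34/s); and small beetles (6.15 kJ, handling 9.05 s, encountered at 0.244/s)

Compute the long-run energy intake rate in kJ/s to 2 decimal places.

Energy encountered per unit search time: 0.082×6.67 + 0.34×0.948 + 0.244×6.15 = 2.37 kJ/s.
Handling time per unit search time: 0.082×1.83 + 0.34×6.24 + 0.244×9.05 = 4.48.
Rate = 2.37/(1 + 4.48) = 0.4325 kJ/s.

0.43 kJ/s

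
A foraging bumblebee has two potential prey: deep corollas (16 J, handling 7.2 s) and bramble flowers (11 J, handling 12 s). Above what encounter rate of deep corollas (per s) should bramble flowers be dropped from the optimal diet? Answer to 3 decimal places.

The zero-one rule: include bramble flowers iff E₂/h₂ > λE₁/(1+λh₁). Equality gives the switch point.
λE₁h₂ = E₂ + λE₂h₁ ⇒ λ = E₂/(E₁h₂ − E₂h₁) = 11/(192 − 79.2) = 0.09752 per s.

0.098 per s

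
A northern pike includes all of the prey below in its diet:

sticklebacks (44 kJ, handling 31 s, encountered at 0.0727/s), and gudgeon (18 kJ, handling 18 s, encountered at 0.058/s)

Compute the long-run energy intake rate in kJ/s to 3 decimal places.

R = Σλ_iE_i / (1 + Σλ_ih_i)
Numerator: 0.0727×44 + 0.058×18 = 4.243
Denominator: 1 + 0.0727×31 + 0.058×18 = 4.298
R = 4.243/4.298 = 0.9872 kJ/s

0.987 kJ/s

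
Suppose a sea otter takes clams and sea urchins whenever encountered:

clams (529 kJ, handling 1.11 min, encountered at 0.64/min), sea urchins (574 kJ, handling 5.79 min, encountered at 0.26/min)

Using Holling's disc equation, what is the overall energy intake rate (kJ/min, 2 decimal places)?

151.69 kJ/min

R = (0.64×529 + 0.26×574) / (1 + 0.64×1.11 + 0.26×5.79) = 487.8/3.216 = 151.7 kJ/min.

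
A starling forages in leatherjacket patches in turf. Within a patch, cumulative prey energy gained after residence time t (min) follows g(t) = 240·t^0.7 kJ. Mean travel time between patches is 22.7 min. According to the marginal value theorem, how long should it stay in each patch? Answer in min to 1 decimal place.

53.0 min

Maximise g(t)/(T+t): set derivative to zero → g'(t)(T+t) = g(t).
g'(t) = 0.7·240·t^-0.3. Setting 0.7·240·t^-0.3 = 240·t^0.7/(22.7+t) gives 0.7(22.7+t) = t, so 0.30·t = 0.7×22.7.
t* = 0.7×22.7/0.30 = 52.97 min.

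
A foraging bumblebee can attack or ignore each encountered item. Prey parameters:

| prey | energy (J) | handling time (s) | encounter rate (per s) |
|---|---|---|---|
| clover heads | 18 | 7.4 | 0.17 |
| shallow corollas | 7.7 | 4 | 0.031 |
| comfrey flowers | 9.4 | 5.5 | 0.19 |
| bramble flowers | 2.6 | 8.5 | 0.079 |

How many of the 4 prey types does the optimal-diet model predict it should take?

Rank by E/h (J/s): clover heads 2.43, shallow corollas 1.93, comfrey flowers 1.71, bramble flowers 0.306. Include each in turn until the next type's E/h falls below the running intake rate.
Rate on top 1: 1.355. shallow corollas: 1.93 > 1.355 → include.
Rate on top 2: 1.385. comfrey flowers: 1.71 > 1.385 → include.
Rate on top 3: 1.484. bramble flowers: 0.306 < 1.484 → exclude; stop.
Optimal diet: clover heads, shallow corollas, comfrey flowers — 3 of 4 types.

3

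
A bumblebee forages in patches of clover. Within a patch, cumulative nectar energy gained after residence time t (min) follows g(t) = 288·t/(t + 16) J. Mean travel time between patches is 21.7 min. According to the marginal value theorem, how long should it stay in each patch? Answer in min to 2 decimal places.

Maximise g(t)/(T+t): set derivative to zero → g'(t)(T+t) = g(t).
g'(t) = 288·16/(t + 16)². Setting 288·16/(t+16)² = 288t/[(t+16)(21.7+t)] gives 16(21.7+t) = t(t+16), so t² = 16×21.7 = 347.2.
t* = √347.2 = 18.63 min.

18.63 min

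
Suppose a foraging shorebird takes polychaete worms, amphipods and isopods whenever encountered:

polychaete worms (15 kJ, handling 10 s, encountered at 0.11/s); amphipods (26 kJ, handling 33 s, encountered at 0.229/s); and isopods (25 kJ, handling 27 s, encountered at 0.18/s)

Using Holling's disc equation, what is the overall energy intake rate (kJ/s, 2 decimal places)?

0.83 kJ/s

R = (0.11×15 + 0.229×26 + 0.18×25) / (1 + 0.11×10 + 0.229×33 + 0.18×27) = 12.1/14.52 = 0.8338 kJ/s.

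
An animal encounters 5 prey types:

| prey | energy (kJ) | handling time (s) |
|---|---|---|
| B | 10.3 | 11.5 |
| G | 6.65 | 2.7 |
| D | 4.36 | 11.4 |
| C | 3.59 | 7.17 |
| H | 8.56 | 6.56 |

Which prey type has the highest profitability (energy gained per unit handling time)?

In descending order of E/h:
G: 6.65/2.7 = 2.46 kJ/s
H: 8.56/6.56 = 1.3 kJ/s
B: 10.3/11.5 = 0.896 kJ/s
C: 3.59/7.17 = 0.501 kJ/s
D: 4.36/11.4 = 0.382 kJ/s

G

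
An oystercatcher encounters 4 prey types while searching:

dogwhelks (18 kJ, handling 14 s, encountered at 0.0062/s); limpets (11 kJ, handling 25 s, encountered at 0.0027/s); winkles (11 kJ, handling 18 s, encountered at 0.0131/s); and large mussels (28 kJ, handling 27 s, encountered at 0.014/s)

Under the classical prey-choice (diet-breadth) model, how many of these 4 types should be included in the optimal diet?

4

Rank by E/h (kJ/s): dogwhelks 1.29, large mussels 1.04, winkles 0.611, limpets 0.44. Include each in turn until the next type's E/h falls below the running intake rate.
Rate on top 1: 0.1027. large mussels: 1.04 > 0.1027 → include.
Rate on top 2: 0.3438. winkles: 0.611 > 0.3438 → include.
Rate on top 3: 0.3809. limpets: 0.44 > 0.3809 → include.
Optimal diet: dogwhelks, large mussels, winkles, limpets — 4 of 4 types.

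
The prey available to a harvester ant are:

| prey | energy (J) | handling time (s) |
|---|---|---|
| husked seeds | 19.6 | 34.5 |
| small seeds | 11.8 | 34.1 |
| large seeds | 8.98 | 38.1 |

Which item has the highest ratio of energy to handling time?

husked seeds

In descending order of E/h:
husked seeds: 19.6/34.5 = 0.568 J/s
small seeds: 11.8/34.1 = 0.346 J/s
large seeds: 8.98/38.1 = 0.236 J/s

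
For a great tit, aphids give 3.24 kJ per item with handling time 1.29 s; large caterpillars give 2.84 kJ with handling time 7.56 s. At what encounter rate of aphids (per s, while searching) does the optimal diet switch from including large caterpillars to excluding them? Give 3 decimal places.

0.136 per s

Drop large caterpillars once their profitability E₂/h₂ falls below the rate achievable on aphids alone: E₂/h₂ = λE₁/(1 + λh₁).
Solve for λ: λE₁h₂ = E₂(1 + λh₁) → λ(E₁h₂ − E₂h₁) = E₂ → λ = E₂/(E₁h₂ − E₂h₁).
λ = 2.84/(3.24×7.56 − 2.84×1.29) = 2.84/20.83 = 0.1363 per s.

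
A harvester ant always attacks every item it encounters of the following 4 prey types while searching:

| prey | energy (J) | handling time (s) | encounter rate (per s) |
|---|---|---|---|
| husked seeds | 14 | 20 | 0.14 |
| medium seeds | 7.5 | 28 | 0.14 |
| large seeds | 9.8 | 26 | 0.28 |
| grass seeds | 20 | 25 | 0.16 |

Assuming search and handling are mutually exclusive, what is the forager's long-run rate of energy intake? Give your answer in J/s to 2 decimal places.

0.47 J/s

R = Σλ_iE_i / (1 + Σλ_ih_i)
Numerator: 0.14×14 + 0.14×7.5 + 0.28×9.8 + 0.16×20 = 8.954
Denominator: 1 + 0.14×20 + 0.14×28 + 0.28×26 + 0.16×25 = 19
R = 8.954/19 = 0.4713 J/s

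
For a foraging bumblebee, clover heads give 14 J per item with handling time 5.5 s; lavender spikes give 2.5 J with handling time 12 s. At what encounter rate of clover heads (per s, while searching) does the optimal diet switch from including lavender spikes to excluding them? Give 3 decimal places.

0.016 per s

Drop lavender spikes once their profitability E₂/h₂ falls below the rate achievable on clover heads alone: E₂/h₂ = λE₁/(1 + λh₁).
Solve for λ: λE₁h₂ = E₂(1 + λh₁) → λ(E₁h₂ − E₂h₁) = E₂ → λ = E₂/(E₁h₂ − E₂h₁).
λ = 2.5/(14×12 − 2.5×5.5) = 2.5/154.2 = 0.01621 per s.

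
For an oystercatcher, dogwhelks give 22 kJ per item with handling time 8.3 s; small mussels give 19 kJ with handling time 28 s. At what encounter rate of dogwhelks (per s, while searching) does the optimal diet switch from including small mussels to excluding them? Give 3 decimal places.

At the threshold, the rate on dogwhelks alone equals the profitability of small mussels: λ·22/(1 + λ·8.3) = 19/28 = 0.6786.
Rearranging, λ(22 − 0.6786×8.3) = 0.6786, so λ = 0.6786/16.37 = 0.04146 per s.

0.041 per s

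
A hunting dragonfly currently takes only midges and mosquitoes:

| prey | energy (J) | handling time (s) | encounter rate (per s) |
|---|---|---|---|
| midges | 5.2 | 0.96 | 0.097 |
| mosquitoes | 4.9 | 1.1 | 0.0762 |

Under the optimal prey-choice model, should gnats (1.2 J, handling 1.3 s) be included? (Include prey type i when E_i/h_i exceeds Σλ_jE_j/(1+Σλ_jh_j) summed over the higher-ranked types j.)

On midges and mosquitoes alone, R = ΣλE/(1+Σλh) = 0.8778/1.177 = 0.7458 J/s.
Profitability of gnats: 1.2/1.3 = 0.9231 J/s.
Since 0.9231 > R, including gnats increases the long-run rate.

Yes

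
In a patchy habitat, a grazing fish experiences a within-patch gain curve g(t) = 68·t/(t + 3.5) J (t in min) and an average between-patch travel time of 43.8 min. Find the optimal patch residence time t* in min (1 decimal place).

12.4 min

Maximise g(t)/(T+t): set derivative to zero → g'(t)(T+t) = g(t).
g'(t) = 68·3.5/(t + 3.5)². Setting 68·3.5/(t+3.5)² = 68t/[(t+3.5)(43.8+t)] gives 3.5(43.8+t) = t(t+3.5), so t² = 3.5×43.8 = 153.3.
t* = √153.3 = 12.38 min.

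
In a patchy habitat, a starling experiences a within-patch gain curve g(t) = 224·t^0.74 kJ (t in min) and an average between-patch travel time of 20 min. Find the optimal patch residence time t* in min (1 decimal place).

56.9 min

Maximise g(t)/(T+t): set derivative to zero → g'(t)(T+t) = g(t).
g'(t) = 0.74·224·t^-0.26. Setting 0.74·224·t^-0.26 = 224·t^0.74/(20+t) gives 0.74(20+t) = t, so 0.26·t = 0.74×20.
t* = 0.74×20/0.26 = 56.92 min.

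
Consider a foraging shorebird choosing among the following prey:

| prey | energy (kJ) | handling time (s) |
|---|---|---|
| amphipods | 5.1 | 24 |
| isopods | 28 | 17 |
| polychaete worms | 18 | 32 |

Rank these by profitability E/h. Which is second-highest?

polychaete worms

Profitability E/h (kJ/s): amphipods = 5.1/24 = 0.212, isopods = 28/17 = 1.65, polychaete worms = 18/32 = 0.562.
Ranked: isopods > polychaete worms > amphipods.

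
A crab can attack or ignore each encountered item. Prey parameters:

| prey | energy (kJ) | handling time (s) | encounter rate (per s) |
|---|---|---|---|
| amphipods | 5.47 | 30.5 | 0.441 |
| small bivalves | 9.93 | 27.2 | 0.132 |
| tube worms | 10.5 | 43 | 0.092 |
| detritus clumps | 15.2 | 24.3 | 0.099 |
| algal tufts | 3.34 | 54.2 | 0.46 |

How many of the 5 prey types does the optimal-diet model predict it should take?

Rank by E/h (kJ/s): detritus clumps 0.626, small bivalves 0.365, tube worms 0.244, amphipods 0.179, algal tufts 0.0616. Include each in turn until the next type's E/h falls below the running intake rate.
Rate on top 1: 0.4418. small bivalves: 0.365 < 0.4418 → exclude; stop.
Optimal diet: detritus clumps — 1 of 5 types.

1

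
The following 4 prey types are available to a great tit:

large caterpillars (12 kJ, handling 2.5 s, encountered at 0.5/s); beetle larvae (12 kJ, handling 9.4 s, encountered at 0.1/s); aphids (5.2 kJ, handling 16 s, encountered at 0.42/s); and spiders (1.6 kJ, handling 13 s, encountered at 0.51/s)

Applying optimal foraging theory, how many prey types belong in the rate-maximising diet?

1

E/h in descending order: large caterpillars 4.8, beetle larvae 1.28, aphids 0.325, spiders 0.123 kJ/s. The optimal diet is the largest prefix of this list for which every included type satisfies E_i/h_i > R on the types above it.
Rate on top 1: 2.667. beetle larvae: 1.28 < 2.667 → exclude; stop.
Optimal diet: large caterpillars — 1 of 4 types.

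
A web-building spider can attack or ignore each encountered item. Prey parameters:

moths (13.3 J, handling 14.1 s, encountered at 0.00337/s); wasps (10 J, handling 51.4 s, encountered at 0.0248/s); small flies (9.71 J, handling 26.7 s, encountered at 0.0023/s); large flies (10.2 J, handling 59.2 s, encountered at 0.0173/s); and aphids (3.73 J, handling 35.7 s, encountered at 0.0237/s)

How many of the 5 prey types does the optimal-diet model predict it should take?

4

Profitabilities (E/h, J/s): moths 0.943, small flies 0.364, wasps 0.195, large flies 0.172, aphids 0.104. Add prey in this order while the next type's profitability exceeds the intake rate on those already taken.
Rate on top 1: 0.04279. small flies: 0.364 > 0.04279 → include.
Rate on top 2: 0.06056. wasps: 0.195 > 0.06056 → include.
Rate on top 3: 0.1322. large flies: 0.172 > 0.1322 → include.
Rate on top 4: 0.1443. aphids: 0.104 < 0.1443 → exclude; stop.
Optimal diet: moths, small flies, wasps, large flies — 4 of 5 types.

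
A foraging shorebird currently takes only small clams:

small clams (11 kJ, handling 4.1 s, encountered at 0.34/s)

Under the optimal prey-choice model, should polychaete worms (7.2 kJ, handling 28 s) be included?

No

Current rate: (0.34×11)/(1 + 0.34×4.1) = 1.562 kJ/s.
polychaete worms: E/h = 7.2/28 = 0.2571 kJ/s.
0.2571 < 1.562, so adding polychaete worms would lower the average — exclude it.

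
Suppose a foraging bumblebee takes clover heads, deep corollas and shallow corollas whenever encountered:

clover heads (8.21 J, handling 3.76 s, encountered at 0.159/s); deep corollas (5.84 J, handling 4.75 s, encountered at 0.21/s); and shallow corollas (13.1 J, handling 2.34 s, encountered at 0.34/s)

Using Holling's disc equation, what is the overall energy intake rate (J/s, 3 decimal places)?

R = Σλ_iE_i / (1 + Σλ_ih_i)
Numerator: 0.159×8.21 + 0.21×5.84 + 0.34×13.1 = 6.986
Denominator: 1 + 0.159×3.76 + 0.21×4.75 + 0.34×2.34 = 3.391
R = 6.986/3.391 = 2.06 J/s

2.060 J/s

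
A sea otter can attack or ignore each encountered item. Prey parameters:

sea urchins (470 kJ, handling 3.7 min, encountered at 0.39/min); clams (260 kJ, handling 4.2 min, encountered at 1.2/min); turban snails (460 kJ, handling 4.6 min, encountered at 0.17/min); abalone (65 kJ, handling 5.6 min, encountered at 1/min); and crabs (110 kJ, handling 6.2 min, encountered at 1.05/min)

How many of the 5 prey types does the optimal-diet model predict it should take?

2

Profitabilities (E/h, kJ/min): sea urchins 127, turban snails 100, clams 61.9, crabs 17.7, abalone 11.6. Add prey in this order while the next type's profitability exceeds the intake rate on those already taken.
Rate on top 1: 75.03. turban snails: 100 > 75.03 → include.
Rate on top 2: 81.09. clams: 61.9 < 81.09 → exclude; stop.
Optimal diet: sea urchins, turban snails — 2 of 5 types.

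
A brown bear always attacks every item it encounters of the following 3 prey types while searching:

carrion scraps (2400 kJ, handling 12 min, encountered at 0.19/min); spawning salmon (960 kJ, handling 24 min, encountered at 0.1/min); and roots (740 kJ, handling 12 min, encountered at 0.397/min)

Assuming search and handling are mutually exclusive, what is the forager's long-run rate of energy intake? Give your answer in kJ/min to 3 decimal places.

80.982 kJ/min

R = Σλ_iE_i / (1 + Σλ_ih_i)
Numerator: 0.19×2400 + 0.1×960 + 0.397×740 = 845.8
Denominator: 1 + 0.19×12 + 0.1×24 + 0.397×12 = 10.44
R = 845.8/10.44 = 80.98 kJ/min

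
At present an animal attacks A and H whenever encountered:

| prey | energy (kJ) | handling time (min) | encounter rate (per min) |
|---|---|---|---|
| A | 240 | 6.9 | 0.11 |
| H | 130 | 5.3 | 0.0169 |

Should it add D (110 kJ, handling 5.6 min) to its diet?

Yes

Current rate: (0.11×240 + 0.0169×130)/(1 + 0.11×6.9 + 0.0169×5.3) = 15.47 kJ/min.
D: E/h = 110/5.6 = 19.64 kJ/min.
19.64 > 15.47, so adding D raises the average — include it.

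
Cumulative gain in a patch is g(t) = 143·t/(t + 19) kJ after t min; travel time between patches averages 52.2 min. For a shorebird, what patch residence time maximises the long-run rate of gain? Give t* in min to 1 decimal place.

31.5 min

Optimal t* satisfies g'(t*) = g(t*)/(T + t*).
g'(t) = 143·19/(t + 19)². Setting 143·19/(t+19)² = 143t/[(t+19)(52.2+t)] gives 19(52.2+t) = t(t+19), so t² = 19×52.2 = 991.8.
t* = √991.8 = 31.49 min.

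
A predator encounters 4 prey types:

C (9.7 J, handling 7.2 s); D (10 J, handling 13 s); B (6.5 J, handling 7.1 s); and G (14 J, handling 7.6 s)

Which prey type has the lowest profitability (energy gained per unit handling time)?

Profitability E/h (J/s): C = 9.7/7.2 = 1.35, D = 10/13 = 0.769, B = 6.5/7.1 = 0.915, G = 14/7.6 = 1.84.
Ranked: G > C > B > D.

D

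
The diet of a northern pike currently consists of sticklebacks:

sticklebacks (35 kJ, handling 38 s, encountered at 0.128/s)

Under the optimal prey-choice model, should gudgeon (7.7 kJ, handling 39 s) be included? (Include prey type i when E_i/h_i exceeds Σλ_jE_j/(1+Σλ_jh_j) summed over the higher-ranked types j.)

Intake rate on the current diet: R = (0.128×35) / (1 + 0.128×38) = 4.48/5.864 = 0.764 kJ/s.
gudgeon: E/h = 7.7/39 = 0.1974 kJ/s.
0.1974 < 0.764, so adding gudgeon would lower the average — exclude it.

No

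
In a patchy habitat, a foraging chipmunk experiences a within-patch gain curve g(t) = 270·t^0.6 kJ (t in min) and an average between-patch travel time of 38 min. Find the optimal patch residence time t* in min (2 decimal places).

Maximise g(t)/(T+t): set derivative to zero → g'(t)(T+t) = g(t).
g'(t) = 0.6·270·t^-0.4. Setting 0.6·270·t^-0.4 = 270·t^0.6/(38+t) gives 0.6(38+t) = t, so 0.40·t = 0.6×38.
t* = 0.6×38/0.40 = 57 min.

57.00 min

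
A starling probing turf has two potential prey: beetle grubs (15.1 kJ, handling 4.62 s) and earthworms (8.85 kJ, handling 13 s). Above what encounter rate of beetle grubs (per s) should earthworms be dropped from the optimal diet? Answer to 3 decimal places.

The zero-one rule: include earthworms iff E₂/h₂ > λE₁/(1+λh₁). Equality gives the switch point.
λE₁h₂ = E₂ + λE₂h₁ ⇒ λ = E₂/(E₁h₂ − E₂h₁) = 8.85/(196.3 − 40.89) = 0.05695 per s.

0.057 per s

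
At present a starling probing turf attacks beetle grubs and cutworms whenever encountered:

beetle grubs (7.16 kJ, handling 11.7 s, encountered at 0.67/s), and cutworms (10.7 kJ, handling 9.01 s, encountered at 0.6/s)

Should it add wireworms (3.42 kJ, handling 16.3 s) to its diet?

On beetle grubs and cutworms alone, R = ΣλE/(1+Σλh) = 11.22/14.25 = 0.7874 kJ/s.
Profitability of wireworms: 3.42/16.3 = 0.2098 kJ/s.
0.2098 < 0.7874, so adding wireworms would lower the average — exclude it.

No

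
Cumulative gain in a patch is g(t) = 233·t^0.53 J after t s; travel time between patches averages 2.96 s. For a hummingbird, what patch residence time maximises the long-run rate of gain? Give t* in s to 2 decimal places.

3.34 s

Maximise g(t)/(T+t): set derivative to zero → g'(t)(T+t) = g(t).
g'(t) = 0.53·233·t^-0.47. Setting 0.53·233·t^-0.47 = 233·t^0.53/(2.96+t) gives 0.53(2.96+t) = t, so 0.47·t = 0.53×2.96.
t* = 0.53×2.96/0.47 = 3.338 s.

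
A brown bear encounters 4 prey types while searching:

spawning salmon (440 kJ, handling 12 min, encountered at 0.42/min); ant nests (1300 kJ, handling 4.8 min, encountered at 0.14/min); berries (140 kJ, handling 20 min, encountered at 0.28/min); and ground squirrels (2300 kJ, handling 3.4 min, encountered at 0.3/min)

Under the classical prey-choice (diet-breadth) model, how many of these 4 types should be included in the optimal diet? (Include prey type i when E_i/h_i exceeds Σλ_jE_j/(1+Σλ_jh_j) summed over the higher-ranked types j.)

E/h in descending order: ground squirrels 676, ant nests 271, spawning salmon 36.7, berries 7 kJ/min. The optimal diet is the largest prefix of this list for which every included type satisfies E_i/h_i > R on the types above it.
Rate on top 1: 341.6. ant nests: 271 < 341.6 → exclude; stop.
Optimal diet: ground squirrels — 1 of 4 types.

1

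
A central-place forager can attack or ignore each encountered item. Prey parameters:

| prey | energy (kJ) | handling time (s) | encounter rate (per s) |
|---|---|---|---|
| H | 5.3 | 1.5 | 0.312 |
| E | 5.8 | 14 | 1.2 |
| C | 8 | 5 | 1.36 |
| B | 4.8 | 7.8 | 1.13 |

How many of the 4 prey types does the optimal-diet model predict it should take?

Profitabilities (E/h, kJ/s): H 3.53, C 1.6, B 0.615, E 0.414. Add prey in this order while the next type's profitability exceeds the intake rate on those already taken.
Rate on top 1: 1.126. C: 1.6 > 1.126 → include.
Rate on top 2: 1.516. B: 0.615 < 1.516 → exclude; stop.
Optimal diet: H, C — 2 of 4 types.

2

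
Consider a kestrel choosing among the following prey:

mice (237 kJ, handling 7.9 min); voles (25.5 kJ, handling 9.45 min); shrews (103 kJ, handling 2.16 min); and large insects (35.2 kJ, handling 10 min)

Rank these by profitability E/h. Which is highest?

In descending order of E/h:
shrews: 103/2.16 = 47.7 kJ/min
mice: 237/7.9 = 30 kJ/min
large insects: 35.2/10 = 3.52 kJ/min
voles: 25.5/9.45 = 2.7 kJ/min

shrews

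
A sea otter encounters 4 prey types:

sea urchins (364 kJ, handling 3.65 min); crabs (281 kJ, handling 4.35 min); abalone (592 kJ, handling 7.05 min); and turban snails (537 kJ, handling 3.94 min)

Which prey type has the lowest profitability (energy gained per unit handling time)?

Profitability E/h (kJ/min): sea urchins = 364/3.65 = 99.7, crabs = 281/4.35 = 64.6, abalone = 592/7.05 = 84, turban snails = 537/3.94 = 136.
Ranked: turban snails > sea urchins > abalone > crabs.

crabs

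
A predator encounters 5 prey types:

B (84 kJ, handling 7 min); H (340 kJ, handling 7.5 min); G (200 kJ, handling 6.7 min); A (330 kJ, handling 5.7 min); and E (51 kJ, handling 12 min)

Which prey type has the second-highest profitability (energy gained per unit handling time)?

Profitability E/h (kJ/min): B = 84/7 = 12, H = 340/7.5 = 45.3, G = 200/6.7 = 29.9, A = 330/5.7 = 57.9, E = 51/12 = 4.25.
Ranked: A > H > G > B > E.

H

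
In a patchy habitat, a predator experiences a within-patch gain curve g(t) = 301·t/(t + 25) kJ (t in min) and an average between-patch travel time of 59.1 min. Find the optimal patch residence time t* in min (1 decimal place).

Optimal t* satisfies g'(t*) = g(t*)/(T + t*).
g'(t) = 301·25/(t + 25)². Setting 301·25/(t+25)² = 301t/[(t+25)(59.1+t)] gives 25(59.1+t) = t(t+25), so t² = 25×59.1 = 1478.
t* = √1478 = 38.44 min.

38.4 min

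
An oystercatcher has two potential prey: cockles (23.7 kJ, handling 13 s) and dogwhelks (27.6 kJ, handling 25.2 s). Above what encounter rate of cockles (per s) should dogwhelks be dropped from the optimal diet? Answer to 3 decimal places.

0.116 per s

At the threshold, the rate on cockles alone equals the profitability of dogwhelks: λ·23.7/(1 + λ·13) = 27.6/25.2 = 1.095.
Rearranging, λ(23.7 − 1.095×13) = 1.095, so λ = 1.095/9.462 = 0.1158 per s.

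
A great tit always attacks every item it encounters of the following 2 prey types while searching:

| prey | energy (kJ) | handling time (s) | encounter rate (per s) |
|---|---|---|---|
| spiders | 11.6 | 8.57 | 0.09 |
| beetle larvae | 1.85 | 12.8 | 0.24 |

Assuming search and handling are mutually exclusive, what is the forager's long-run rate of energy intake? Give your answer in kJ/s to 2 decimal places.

R = Σλ_iE_i / (1 + Σλ_ih_i)
Numerator: 0.09×11.6 + 0.24×1.85 = 1.488
Denominator: 1 + 0.09×8.57 + 0.24×12.8 = 4.843
R = 1.488/4.843 = 0.3072 kJ/s

0.31 kJ/s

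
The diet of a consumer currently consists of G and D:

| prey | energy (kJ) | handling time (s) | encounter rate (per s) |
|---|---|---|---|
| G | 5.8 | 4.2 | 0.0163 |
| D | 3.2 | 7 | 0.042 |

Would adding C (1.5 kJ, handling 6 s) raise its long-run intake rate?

Current rate: (0.0163×5.8 + 0.042×3.2)/(1 + 0.0163×4.2 + 0.042×7) = 0.168 kJ/s.
Profitability of C: 1.5/6 = 0.25 kJ/s.
Since 0.25 > R, including C increases the long-run rate.

Yes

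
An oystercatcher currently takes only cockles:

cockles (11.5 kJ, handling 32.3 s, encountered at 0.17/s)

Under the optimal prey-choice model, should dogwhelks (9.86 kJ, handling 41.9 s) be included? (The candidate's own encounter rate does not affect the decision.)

Current rate: (0.17×11.5)/(1 + 0.17×32.3) = 0.3012 kJ/s.
dogwhelks: E/h = 9.86/41.9 = 0.2353 kJ/s.
Since 0.2353 < R, time spent handling dogwhelks is better spent searching.

No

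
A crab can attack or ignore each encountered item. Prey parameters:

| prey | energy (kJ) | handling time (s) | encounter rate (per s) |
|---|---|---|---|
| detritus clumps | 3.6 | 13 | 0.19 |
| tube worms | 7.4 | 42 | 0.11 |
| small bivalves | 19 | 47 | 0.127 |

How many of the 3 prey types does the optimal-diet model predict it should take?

E/h in descending order: small bivalves 0.404, detritus clumps 0.277, tube worms 0.176 kJ/s. The optimal diet is the largest prefix of this list for which every included type satisfies E_i/h_i > R on the types above it.
Rate on top 1: 0.3462. detritus clumps: 0.277 < 0.3462 → exclude; stop.
Optimal diet: small bivalves — 1 of 3 types.

1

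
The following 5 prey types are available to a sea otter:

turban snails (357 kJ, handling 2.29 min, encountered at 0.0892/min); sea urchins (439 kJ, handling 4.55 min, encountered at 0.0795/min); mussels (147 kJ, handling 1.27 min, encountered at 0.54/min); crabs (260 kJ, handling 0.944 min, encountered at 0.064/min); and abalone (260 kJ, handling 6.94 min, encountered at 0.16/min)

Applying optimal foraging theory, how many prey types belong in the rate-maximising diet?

Profitabilities (E/h, kJ/min): crabs 275, turban snails 156, mussels 116, sea urchins 96.5, abalone 37.5. Add prey in this order while the next type's profitability exceeds the intake rate on those already taken.
Rate on top 1: 15.69. turban snails: 156 > 15.69 → include.
Rate on top 2: 38.34. mussels: 116 > 38.34 → include.
Rate on top 3: 65.56. sea urchins: 96.5 > 65.56 → include.
Rate on top 4: 70.39. abalone: 37.5 < 70.39 → exclude; stop.
Optimal diet: crabs, turban snails, mussels, sea urchins — 4 of 5 types.

4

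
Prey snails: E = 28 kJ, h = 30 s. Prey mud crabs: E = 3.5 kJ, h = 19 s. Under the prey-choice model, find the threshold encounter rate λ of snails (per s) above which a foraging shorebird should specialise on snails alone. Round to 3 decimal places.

The zero-one rule: include mud crabs iff E₂/h₂ > λE₁/(1+λh₁). Equality gives the switch point.
λE₁h₂ = E₂ + λE₂h₁ ⇒ λ = E₂/(E₁h₂ − E₂h₁) = 3.5/(532 − 105) = 0.008197 per s.

0.008 per s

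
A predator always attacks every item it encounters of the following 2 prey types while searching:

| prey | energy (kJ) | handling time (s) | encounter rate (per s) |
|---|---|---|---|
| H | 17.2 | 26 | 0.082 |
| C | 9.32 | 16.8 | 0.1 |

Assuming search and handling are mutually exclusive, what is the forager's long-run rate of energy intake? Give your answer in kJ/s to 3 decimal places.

0.487 kJ/s

R = (0.082×17.2 + 0.1×9.32) / (1 + 0.082×26 + 0.1×16.8) = 2.342/4.812 = 0.4868 kJ/s.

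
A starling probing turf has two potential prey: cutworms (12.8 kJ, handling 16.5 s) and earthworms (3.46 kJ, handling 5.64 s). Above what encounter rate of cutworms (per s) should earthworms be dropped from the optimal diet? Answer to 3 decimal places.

Drop earthworms once their profitability E₂/h₂ falls below the rate achievable on cutworms alone: E₂/h₂ = λE₁/(1 + λh₁).
Solve for λ: λE₁h₂ = E₂(1 + λh₁) → λ(E₁h₂ − E₂h₁) = E₂ → λ = E₂/(E₁h₂ − E₂h₁).
λ = 3.46/(12.8×5.64 − 3.46×16.5) = 3.46/15.1 = 0.2291 per s.

0.229 per s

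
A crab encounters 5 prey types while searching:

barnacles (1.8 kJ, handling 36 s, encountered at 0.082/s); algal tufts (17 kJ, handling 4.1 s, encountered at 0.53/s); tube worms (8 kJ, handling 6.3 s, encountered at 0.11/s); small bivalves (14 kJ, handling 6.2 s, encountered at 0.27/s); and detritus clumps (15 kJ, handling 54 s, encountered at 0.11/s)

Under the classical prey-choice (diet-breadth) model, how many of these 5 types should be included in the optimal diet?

E/h in descending order: algal tufts 4.15, small bivalves 2.26, tube worms 1.27, detritus clumps 0.278, barnacles 0.05 kJ/s. The optimal diet is the largest prefix of this list for which every included type satisfies E_i/h_i > R on the types above it.
Rate on top 1: 2.84. small bivalves: 2.26 < 2.84 → exclude; stop.
Optimal diet: algal tufts — 1 of 5 types.

1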